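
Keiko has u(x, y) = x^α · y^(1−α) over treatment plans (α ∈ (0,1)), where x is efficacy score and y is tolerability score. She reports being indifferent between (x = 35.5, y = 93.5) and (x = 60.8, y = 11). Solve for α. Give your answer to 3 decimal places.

α ≈ 0.799

The Cobb–Douglas utilities coincide, so 35.5^α·93.5^(1−α) = 60.8^α·11^(1−α).
Taking logs: α·ln 35.5 + (1−α)·ln 93.5 = α·ln 60.8 + (1−α)·ln 11, i.e. α·-0.538057 = (1−α)·-2.140066.
Thus α·(-2.678123) = -2.140066, so α = -2.140066/-2.678123 ≈ 0.799.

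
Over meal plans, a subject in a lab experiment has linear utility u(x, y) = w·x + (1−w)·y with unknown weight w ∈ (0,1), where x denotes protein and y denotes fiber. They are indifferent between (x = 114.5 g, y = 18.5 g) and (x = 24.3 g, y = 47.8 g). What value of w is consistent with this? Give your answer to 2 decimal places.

w = 0.25

u(114.5,18.5) = u(24.3,47.8) means w·114.5 + (1−w)·18.5 = w·24.3 + (1−w)·47.8.
Collecting terms: w·90.2 = (1−w)·29.3.
So w/(1−w) = 29.3/90.2 = 0.3248, giving w = 29.3/(90.2+29.3) = 0.25.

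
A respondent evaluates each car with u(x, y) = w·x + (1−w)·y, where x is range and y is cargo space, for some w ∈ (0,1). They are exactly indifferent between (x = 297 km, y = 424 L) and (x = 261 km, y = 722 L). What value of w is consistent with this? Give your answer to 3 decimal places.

w = 0.892

Indifference: w·297 + (1−w)·424 = w·261 + (1−w)·722.
Collecting terms: w·36 = (1−w)·298.
Hence w = 298/(36+298) = 298/334 = 0.892.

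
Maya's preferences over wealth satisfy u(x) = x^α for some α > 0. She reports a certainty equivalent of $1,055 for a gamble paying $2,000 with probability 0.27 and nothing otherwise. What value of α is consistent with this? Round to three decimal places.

EU(lottery) = 0.27·2000^α + 0.73·0 = 0.27·2000^α.
Setting u(1055) equal to that: 1055^α = 0.27·2000^α ⇒ (1055/2000)^α = 0.27.
Taking logs: α·ln(1055/2000) = ln(0.27), so α = -1.309333 / -0.639606 ≈ 2.047.

α ≈ 2.047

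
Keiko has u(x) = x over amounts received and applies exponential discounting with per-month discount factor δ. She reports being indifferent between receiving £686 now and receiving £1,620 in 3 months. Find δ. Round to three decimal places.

δ ≈ 0.751

Equating discounted utilities: u(686) = δ^3·u(1620) ⇒ δ^3 = u(686)/u(1620).
With u(x) = x: δ^3 = 686/1620 = 0.42346.
Taking the cube root: δ = 0.42346^(1/3) ≈ 0.751.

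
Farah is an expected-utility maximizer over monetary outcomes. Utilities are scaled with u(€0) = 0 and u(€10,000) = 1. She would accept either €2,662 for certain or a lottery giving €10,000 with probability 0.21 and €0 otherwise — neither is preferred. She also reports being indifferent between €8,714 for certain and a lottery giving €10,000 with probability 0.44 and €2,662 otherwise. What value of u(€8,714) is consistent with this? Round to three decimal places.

The first gamble pins u(€2,662): it must equal 0.21·1 + 0.79·0 = 0.21.
Then u(€8,714) = 0.44·u(€10,000) + 0.56·u(€2,662) = 0.44·1.00 + 0.56·0.21 = 0.5576.

0.558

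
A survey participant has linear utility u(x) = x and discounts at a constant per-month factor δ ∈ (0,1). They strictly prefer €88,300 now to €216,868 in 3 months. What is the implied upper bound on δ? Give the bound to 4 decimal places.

Under u(x) = x this choice says 88300 > δ^3·216868.
Hence δ^3 < 88300/216868 = 0.40716, and x ↦ x^(1/3) is increasing on (0,∞).
δ < 0.40716^(1/3) = 0.7412.

δ < 0.7412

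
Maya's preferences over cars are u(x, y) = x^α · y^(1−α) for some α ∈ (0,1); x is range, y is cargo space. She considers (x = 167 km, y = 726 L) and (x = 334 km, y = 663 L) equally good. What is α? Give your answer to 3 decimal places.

α ≈ 0.116

Set the two utilities equal: 167^α·726^(1−α) = 334^α·663^(1−α).
Rearrange to (167/334)^α = (663/726)^(1−α) and take logs: α·-0.693147 = (1−α)·-0.090775.
So α/(1−α) = (-0.090775)/(-0.693147) = 0.130961, and α = 0.130961/1.130961 ≈ 0.116.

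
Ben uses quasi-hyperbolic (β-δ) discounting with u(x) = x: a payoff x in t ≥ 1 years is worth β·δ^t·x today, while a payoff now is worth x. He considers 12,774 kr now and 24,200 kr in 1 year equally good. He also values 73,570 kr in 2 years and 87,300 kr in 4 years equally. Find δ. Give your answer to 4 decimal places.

Both payoffs in the second observation are in the future, so β drops out: δ^2·73570 = δ^4·87300 ⇒ δ^2 = 73570/87300 = 0.84273, so δ = 0.91800.

δ ≈ 0.9180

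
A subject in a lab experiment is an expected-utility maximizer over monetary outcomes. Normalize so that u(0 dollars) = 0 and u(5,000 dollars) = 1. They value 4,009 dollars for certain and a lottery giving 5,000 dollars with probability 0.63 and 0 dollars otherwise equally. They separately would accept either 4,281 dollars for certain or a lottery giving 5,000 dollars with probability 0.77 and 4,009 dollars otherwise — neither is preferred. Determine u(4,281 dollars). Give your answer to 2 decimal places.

0.91

From the first indifference, u(4,009 dollars) = 0.63·u(5,000 dollars) + 0.37·u(0 dollars) = 0.63·1 + 0.37·0 = 0.63.
Then u(4,281 dollars) = 0.77·u(5,000 dollars) + 0.23·u(4,009 dollars) = 0.77·1.00 + 0.23·0.63 = 0.9149.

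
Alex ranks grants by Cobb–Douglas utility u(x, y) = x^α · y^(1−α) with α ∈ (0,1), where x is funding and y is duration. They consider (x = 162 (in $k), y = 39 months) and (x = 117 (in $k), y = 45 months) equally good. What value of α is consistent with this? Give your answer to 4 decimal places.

α ≈ 0.3054

Set the two utilities equal: 162^α·39^(1−α) = 117^α·45^(1−α).
(162/117)^α = (45/39)^(1−α); take logs: α·ln(162/117) = (1−α)·ln(45/39), i.e. α·0.3254224 = (1−α)·0.1431008.
Thus α·(0.4685232) = 0.1431008, so α = 0.1431008/0.4685232 ≈ 0.3054.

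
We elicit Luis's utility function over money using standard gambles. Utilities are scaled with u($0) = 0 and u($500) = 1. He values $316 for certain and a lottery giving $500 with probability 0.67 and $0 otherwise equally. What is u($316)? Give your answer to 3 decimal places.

0.670

The indifference gives u($316) = 0.67·u($500) + 0.33·u($0) = 0.67·1 + 0.33·0 = 0.67.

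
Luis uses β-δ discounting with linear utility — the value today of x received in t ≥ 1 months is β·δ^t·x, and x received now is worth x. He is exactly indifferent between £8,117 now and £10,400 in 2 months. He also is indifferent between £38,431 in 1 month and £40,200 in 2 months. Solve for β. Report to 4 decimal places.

The second indifference involves only future payoffs, so β cancels: β·δ^1·38431 = β·δ^2·40200, giving δ = 38431/40200 = 0.95600.
Substituting δ into 8117 = β·δ^2·10400: β = 8117/(9504.835) ≈ 0.8540.

β ≈ 0.8540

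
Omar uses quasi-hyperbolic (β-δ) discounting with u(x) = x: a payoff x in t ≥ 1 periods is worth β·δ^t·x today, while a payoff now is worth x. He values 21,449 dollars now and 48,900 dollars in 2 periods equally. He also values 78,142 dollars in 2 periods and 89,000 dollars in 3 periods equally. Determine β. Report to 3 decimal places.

Both payoffs in the second observation are in the future, so β drops out: δ^2·78142 = δ^3·89000 ⇒ δ = 78142/89000 = 0.87800.
Substituting δ into 21449 = β·δ^2·48900: β = 21449/(37696.228) ≈ 0.569.

β ≈ 0.569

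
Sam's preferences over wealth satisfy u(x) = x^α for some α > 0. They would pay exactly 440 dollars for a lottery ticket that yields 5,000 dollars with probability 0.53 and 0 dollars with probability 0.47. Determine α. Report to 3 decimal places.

α ≈ 0.261

The lottery's expected utility is 0.53·u(5000) + 0.47·u(0) = 0.53·5000^α (since u(0) = 0 for α > 0).
Indifference: 440^α = 0.53·5000^α, so (440/5000)^α = 0.53.
Take logs: α = ln 0.53 / ln(440/5000) ≈ 0.26122.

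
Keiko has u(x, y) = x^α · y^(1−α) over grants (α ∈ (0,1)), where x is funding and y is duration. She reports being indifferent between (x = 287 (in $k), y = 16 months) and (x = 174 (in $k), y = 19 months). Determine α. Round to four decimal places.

α ≈ 0.2556

The Cobb–Douglas utilities coincide, so 287^α·16^(1−α) = 174^α·19^(1−α).
Taking logs: α·ln 287 + (1−α)·ln 16 = α·ln 174 + (1−α)·ln 19, i.e. α·0.5004269 = (1−α)·0.1718503.
With A = 0.5004269 and B = 0.1718503: α·A = (1−α)·B, so α = B/(A+B) = 0.1718503/0.6722772 ≈ 0.2556.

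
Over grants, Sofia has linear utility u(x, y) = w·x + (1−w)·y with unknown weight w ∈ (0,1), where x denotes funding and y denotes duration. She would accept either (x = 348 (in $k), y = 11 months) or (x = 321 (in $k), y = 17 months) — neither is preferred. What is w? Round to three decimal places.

w = 0.182

Indifference: w·348 + (1−w)·11 = w·321 + (1−w)·17.
Rearranging, 27·w − 6·(1−w) = 0.
So w/(1−w) = 6/27 = 0.2222, giving w = 6/(27+6) = 0.182.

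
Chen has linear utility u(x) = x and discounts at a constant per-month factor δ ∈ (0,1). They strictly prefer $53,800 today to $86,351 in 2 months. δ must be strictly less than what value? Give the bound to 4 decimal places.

δ < 0.7893

The preference means 53800 > δ^2·86351.
Dividing by 86351: δ^2 < 0.62304. Both sides are positive, so the square root keeps the direction.
δ < (53800/86351)^(1/2) ≈ 0.7893.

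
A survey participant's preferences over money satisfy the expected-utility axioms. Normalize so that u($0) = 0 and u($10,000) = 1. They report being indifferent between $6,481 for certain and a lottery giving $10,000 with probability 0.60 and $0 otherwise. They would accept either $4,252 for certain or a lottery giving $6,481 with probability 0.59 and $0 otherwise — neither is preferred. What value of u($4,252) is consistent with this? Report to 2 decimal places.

0.35

From the first indifference, u($6,481) = 0.60·u($10,000) + 0.40·u($0) = 0.60·1 + 0.40·0 = 0.60.
Chaining: u($4,252) = 0.59·0.60 + 0.41·0.00 = 0.3540.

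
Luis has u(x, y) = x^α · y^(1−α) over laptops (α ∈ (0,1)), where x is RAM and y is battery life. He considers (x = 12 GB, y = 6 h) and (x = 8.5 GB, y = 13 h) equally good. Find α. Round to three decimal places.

α ≈ 0.692

The Cobb–Douglas utilities coincide, so 12^α·6^(1−α) = 8.5^α·13^(1−α).
(12/8.5)^α = (13/6)^(1−α); take logs: α·ln(12/8.5) = (1−α)·ln(13/6), i.e. α·0.344840 = (1−α)·0.773190.
With A = 0.344840 and B = 0.773190: α·A = (1−α)·B, so α = B/(A+B) = 0.773190/1.118030 ≈ 0.692.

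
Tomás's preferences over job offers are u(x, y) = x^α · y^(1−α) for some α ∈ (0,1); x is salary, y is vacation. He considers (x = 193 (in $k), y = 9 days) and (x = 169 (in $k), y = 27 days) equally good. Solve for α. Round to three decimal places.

The Cobb–Douglas utilities coincide, so 193^α·9^(1−α) = 169^α·27^(1−α).
Rearrange to (193/169)^α = (27/9)^(1−α) and take logs: α·0.132791 = (1−α)·1.098612.
So α/(1−α) = (1.098612)/(0.132791) = 8.273241, and α = 8.273241/9.273241 ≈ 0.892.

α ≈ 0.892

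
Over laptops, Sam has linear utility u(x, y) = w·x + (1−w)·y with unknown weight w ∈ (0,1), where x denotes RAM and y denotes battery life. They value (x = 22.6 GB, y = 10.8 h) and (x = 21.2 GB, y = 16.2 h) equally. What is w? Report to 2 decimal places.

w = 0.79

u(22.6,10.8) = u(21.2,16.2) means w·22.6 + (1−w)·10.8 = w·21.2 + (1−w)·16.2.
Collecting terms: w·1.4 = (1−w)·5.4.
So w/(1−w) = 5.4/1.4 = 3.8571, giving w = 5.4/(1.4+5.4) = 0.79.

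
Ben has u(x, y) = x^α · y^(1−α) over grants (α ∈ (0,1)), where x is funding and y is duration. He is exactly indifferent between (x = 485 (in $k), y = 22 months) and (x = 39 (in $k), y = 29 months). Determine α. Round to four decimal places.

Indifference: 485^α · 22^(1−α) = 39^α · 29^(1−α).
(485/39)^α = (29/22)^(1−α); take logs: α·ln(485/39) = (1−α)·ln(29/22), i.e. α·2.5205872 = (1−α)·0.2762534.
With A = 2.5205872 and B = 0.2762534: α·A = (1−α)·B, so α = B/(A+B) = 0.2762534/2.7968406 ≈ 0.0988.

α ≈ 0.0988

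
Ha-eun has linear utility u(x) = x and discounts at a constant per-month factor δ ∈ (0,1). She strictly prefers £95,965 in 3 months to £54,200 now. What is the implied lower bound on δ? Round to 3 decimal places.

Under u(x) = x this choice says 54200 < δ^3·95965.
Dividing by 95965: δ^3 > 0.56479. Both sides are positive, so the cube root keeps the direction.
δ > 0.56479^(1/3) = 0.827.

δ > 0.827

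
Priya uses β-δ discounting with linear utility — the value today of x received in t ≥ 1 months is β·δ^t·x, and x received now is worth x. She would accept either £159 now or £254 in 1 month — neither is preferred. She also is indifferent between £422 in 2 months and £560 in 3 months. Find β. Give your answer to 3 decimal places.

β ≈ 0.831

Both payoffs in the second observation are in the future, so β drops out: δ^2·422 = δ^3·560 ⇒ δ = 422/560 = 0.75357.
Substituting δ into 159 = β·δ·254: β = 159/(191.407) ≈ 0.831.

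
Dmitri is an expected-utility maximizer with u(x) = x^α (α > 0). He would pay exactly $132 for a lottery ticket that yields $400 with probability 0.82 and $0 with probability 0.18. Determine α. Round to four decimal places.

α ≈ 0.1790

EU(lottery) = 0.82·400^α + 0.18·0 = 0.82·400^α.
Indifference: 132^α = 0.82·400^α, so (132/400)^α = 0.82.
α = ln(0.82) / ln(132/400) = -0.1984509/-1.1086626 ≈ 0.1790.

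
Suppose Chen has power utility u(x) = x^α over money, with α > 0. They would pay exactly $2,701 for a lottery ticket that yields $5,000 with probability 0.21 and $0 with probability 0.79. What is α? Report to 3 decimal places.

EU(lottery) = 0.21·5000^α + 0.79·0 = 0.21·5000^α.
Setting u(2701) equal to that: 2701^α = 0.21·5000^α ⇒ (2701/5000)^α = 0.21.
Take logs: α = ln 0.21 / ln(2701/5000) ≈ 2.53428.

α ≈ 2.534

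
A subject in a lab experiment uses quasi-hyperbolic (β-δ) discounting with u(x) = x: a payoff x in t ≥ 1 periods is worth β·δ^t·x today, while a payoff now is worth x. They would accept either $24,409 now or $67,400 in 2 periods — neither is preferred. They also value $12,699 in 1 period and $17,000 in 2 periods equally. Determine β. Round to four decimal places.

β ≈ 0.6490

From the later pair, β·δ^1·12699 = β·δ^2·17000; dividing through, δ = 12699/17000 = 0.74700.
The first indifference: 24409 = β·δ^2·67400, so β = 24409/(δ^2·67400) = 24409/(0.55801·67400) ≈ 0.6490.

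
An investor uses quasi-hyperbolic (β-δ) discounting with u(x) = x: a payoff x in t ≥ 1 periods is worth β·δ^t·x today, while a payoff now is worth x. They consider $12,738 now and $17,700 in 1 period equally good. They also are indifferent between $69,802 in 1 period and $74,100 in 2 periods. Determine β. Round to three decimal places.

β ≈ 0.764

Both payoffs in the second observation are in the future, so β drops out: δ^1·69802 = δ^2·74100 ⇒ δ = 69802/74100 = 0.94200.
The first indifference: 12738 = β·δ·17700, so β = 12738/(δ·17700) = 12738/(0.94200·17700) ≈ 0.764.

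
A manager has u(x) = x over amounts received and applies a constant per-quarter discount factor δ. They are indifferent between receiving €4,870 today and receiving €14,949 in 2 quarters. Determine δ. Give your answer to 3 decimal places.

Indifference means u(4870) = δ^2 · u(14949), so δ^2 = u(4870)/u(14949).
With u(x) = x: δ^2 = 4870/14949 = 0.32577.
Taking the square root: δ = 0.32577^(1/2) ≈ 0.571.

δ ≈ 0.571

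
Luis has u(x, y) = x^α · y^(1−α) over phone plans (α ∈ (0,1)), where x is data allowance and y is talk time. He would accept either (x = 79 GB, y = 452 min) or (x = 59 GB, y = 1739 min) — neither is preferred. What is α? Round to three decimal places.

Set the two utilities equal: 79^α·452^(1−α) = 59^α·1739^(1−α).
(79/59)^α = (1739/452)^(1−α); take logs: α·ln(79/59) = (1−α)·ln(1739/452), i.e. α·0.291910 = (1−α)·1.347383.
Thus α·(1.639293) = 1.347383, so α = 1.347383/1.639293 ≈ 0.822.

α ≈ 0.822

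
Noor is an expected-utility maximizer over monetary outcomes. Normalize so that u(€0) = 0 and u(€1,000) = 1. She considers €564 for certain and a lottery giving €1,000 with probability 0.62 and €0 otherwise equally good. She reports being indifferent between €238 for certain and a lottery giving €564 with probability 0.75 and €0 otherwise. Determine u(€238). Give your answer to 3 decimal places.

From the first indifference, u(€564) = 0.62·u(€1,000) + 0.38·u(€0) = 0.62·1 + 0.38·0 = 0.62.
Chaining: u(€238) = 0.75·0.62 + 0.25·0.00 = 0.4650.

0.465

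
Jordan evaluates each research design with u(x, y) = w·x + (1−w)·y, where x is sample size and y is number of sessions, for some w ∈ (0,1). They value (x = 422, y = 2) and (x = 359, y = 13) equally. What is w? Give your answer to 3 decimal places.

w = 0.149

u(422,2) = u(359,13) means w·422 + (1−w)·2 = w·359 + (1−w)·13.
w·(422−359) = (1−w)·(13−2), i.e. w·63 = (1−w)·11.
So w/(1−w) = 11/63 = 0.1746, giving w = 11/(63+11) = 0.149.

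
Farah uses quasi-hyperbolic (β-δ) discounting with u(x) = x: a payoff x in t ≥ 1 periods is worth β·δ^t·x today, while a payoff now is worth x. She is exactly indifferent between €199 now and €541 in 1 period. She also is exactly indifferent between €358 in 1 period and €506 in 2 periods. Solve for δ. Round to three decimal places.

From the later pair, β·δ^1·358 = β·δ^2·506; dividing through, δ = 358/506 = 0.70751.

δ ≈ 0.708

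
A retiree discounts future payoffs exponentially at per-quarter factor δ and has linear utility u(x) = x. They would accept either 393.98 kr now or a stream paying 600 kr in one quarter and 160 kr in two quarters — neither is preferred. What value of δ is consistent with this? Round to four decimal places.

δ ≈ 0.5700

Present value of the stream is 600·δ + 160·δ². Indifference gives 600δ + 160δ² = 393.98.
Rearranged: 160δ² + 600δ − 393.98 = 0.
The positive root is δ = [−600 + √(600² + 4·160·393.98)] / (2·160) = (−600 + 782.398)/320 ≈ 0.5700.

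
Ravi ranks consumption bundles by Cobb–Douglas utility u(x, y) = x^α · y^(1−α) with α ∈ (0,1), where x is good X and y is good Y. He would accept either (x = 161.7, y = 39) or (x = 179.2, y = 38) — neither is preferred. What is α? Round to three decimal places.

Set the two utilities equal: 161.7^α·39^(1−α) = 179.2^α·38^(1−α).
Rearrange to (161.7/179.2)^α = (38/39)^(1−α) and take logs: α·-0.102760 = (1−α)·-0.025975.
With A = -0.102760 and B = -0.025975: α·A = (1−α)·B, so α = B/(A+B) = -0.025975/-0.128735 ≈ 0.202.

α ≈ 0.202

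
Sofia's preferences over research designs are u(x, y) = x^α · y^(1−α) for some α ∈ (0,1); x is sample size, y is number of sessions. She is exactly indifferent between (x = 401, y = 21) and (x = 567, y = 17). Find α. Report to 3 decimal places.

α ≈ 0.379

Indifference: 401^α · 21^(1−α) = 567^α · 17^(1−α).
(401/567)^α = (17/21)^(1−α); take logs: α·ln(401/567) = (1−α)·ln(17/21), i.e. α·-0.346398 = (1−α)·-0.211309.
With A = -0.346398 and B = -0.211309: α·A = (1−α)·B, so α = B/(A+B) = -0.211309/-0.557707 ≈ 0.379.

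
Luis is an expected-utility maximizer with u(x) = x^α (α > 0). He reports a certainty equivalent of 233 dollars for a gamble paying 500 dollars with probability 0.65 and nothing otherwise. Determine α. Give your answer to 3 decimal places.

α ≈ 0.564

The lottery's expected utility is 0.65·u(500) + 0.35·u(0) = 0.65·500^α (since u(0) = 0 for α > 0).
Equating: 233^α = 0.65·500^α, i.e. 0.4660^α = 0.65.
Take logs: α = ln 0.65 / ln(233/500) ≈ 0.56417.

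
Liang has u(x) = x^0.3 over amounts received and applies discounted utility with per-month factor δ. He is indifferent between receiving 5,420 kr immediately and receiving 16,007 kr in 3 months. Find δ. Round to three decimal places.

Indifference means u(5420) = δ^3 · u(16007), so δ^3 = u(5420)/u(16007).
Since u(x) = x^0.3, δ^3 = (5420/16007)^0.3 = 0.33860^0.3 = 0.72261.
Taking the cube root: δ = 0.72261^(1/3) ≈ 0.897.

δ ≈ 0.897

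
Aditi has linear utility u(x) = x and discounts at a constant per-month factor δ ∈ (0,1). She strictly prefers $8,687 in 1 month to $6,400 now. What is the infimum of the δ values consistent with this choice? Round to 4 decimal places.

δ > 0.7367

The preference means 6400 < δ·8687.
Dividing through by 8687 gives δ > 0.73673.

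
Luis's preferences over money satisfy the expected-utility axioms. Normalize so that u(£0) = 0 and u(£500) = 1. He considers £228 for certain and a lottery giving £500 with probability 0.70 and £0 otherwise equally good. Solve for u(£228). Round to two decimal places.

By the standard-gamble method, u(£228) is just the indifference probability on the best outcome: 0.70.

0.70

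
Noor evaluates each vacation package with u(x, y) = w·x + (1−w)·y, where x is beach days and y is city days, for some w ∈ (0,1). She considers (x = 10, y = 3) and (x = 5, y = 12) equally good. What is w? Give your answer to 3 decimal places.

u(10,3) = u(5,12) means w·10 + (1−w)·3 = w·5 + (1−w)·12.
Rearranging, 5·w − 9·(1−w) = 0.
The marginal rate of substitution is 9/5, so w = 9/(5+9) = 0.643.

w = 0.643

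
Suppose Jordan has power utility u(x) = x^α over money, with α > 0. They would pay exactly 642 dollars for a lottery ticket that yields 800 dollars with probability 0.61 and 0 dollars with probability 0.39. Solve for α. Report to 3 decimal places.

EU(lottery) = 0.61·800^α + 0.39·0 = 0.61·800^α.
Equating: 642^α = 0.61·800^α, i.e. 0.8025^α = 0.61.
Taking logs: α·ln(642/800) = ln(0.61), so α = -0.494296 / -0.220023 ≈ 2.247.

α ≈ 2.247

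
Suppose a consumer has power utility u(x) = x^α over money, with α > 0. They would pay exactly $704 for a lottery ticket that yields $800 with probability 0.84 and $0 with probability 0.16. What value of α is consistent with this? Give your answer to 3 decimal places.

The lottery's expected utility is 0.84·u(800) + 0.16·u(0) = 0.84·800^α (since u(0) = 0 for α > 0).
Indifference: 704^α = 0.84·800^α, so (704/800)^α = 0.84.
Taking logs: α·ln(704/800) = ln(0.84), so α = -0.174353 / -0.127833 ≈ 1.364.

α ≈ 1.364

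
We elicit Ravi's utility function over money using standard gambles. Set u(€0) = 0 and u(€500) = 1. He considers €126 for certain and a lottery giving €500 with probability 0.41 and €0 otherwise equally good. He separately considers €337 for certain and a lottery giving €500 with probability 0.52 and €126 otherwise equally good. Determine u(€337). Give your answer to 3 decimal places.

The first gamble pins u(€126): it must equal 0.41·1 + 0.59·0 = 0.41.
Chaining: u(€337) = 0.52·1.00 + 0.48·0.41 = 0.7168.

0.717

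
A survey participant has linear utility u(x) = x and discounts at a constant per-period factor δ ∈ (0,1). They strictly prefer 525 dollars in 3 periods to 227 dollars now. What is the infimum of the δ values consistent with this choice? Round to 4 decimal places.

δ > 0.7562

The preference means 227 < δ^3·525.
Dividing by 525: δ^3 > 0.43238. Both sides are positive, so the cube root keeps the direction.
δ > (227/525)^(1/3) ≈ 0.7562.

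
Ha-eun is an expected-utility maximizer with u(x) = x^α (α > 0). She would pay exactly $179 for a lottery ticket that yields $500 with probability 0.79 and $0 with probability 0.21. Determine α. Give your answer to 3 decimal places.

EU(lottery) = 0.79·500^α + 0.21·0 = 0.79·500^α.
Setting u(179) equal to that: 179^α = 0.79·500^α ⇒ (179/500)^α = 0.79.
Take logs: α = ln 0.79 / ln(179/500) ≈ 0.22948.

α ≈ 0.229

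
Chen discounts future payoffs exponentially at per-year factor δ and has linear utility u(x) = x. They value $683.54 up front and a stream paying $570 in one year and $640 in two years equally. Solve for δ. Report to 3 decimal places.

δ ≈ 0.680

Present value of the stream is 570·δ + 640·δ². Indifference gives 570δ + 640δ² = 683.54.
Rearranged: 640δ² + 570δ − 683.54 = 0.
By the quadratic formula (taking the positive root), δ = (−570 + √2074762.40) / 1280 ≈ 0.680.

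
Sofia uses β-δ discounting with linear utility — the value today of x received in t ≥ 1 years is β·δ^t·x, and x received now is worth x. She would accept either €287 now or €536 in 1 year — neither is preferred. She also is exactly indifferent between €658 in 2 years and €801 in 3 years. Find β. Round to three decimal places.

Both payoffs in the second observation are in the future, so β drops out: δ^2·658 = δ^3·801 ⇒ δ = 658/801 = 0.82147.
The first indifference: 287 = β·δ·536, so β = 287/(δ·536) = 287/(0.82147·536) ≈ 0.652.

β ≈ 0.652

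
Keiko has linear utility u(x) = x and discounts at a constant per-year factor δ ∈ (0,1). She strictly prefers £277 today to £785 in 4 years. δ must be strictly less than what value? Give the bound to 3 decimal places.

δ < 0.771

Under u(x) = x this choice says 277 > δ^4·785.
Hence δ^4 < 277/785 = 0.35287, and x ↦ x^(1/4) is increasing on (0,∞).
δ < 0.35287^(1/4) = 0.771.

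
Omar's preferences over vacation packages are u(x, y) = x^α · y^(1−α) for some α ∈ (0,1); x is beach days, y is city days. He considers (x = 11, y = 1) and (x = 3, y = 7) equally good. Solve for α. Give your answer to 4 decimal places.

α ≈ 0.5996

The Cobb–Douglas utilities coincide, so 11^α·1^(1−α) = 3^α·7^(1−α).
Rearrange to (11/3)^α = (7/1)^(1−α) and take logs: α·1.2992830 = (1−α)·1.9459101.
With A = 1.2992830 and B = 1.9459101: α·A = (1−α)·B, so α = B/(A+B) = 1.9459101/3.2451931 ≈ 0.5996.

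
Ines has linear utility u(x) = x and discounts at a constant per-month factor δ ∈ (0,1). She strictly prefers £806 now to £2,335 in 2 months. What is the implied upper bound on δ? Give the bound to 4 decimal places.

Under u(x) = x this choice says 806 > δ^2·2335.
Dividing by 2335: δ^2 < 0.34518. Both sides are positive, so the square root keeps the direction.
δ < 0.34518^(1/2) = 0.5875.

δ < 0.5875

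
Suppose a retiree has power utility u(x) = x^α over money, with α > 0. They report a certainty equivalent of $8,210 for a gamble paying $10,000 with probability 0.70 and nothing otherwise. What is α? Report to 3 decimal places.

α ≈ 1.808

EU(lottery) = 0.70·10000^α + 0.30·0 = 0.70·10000^α.
Equating: 8210^α = 0.70·10000^α, i.e. 0.8210^α = 0.70.
Taking logs: α·ln(8210/10000) = ln(0.70), so α = -0.356675 / -0.197232 ≈ 1.808.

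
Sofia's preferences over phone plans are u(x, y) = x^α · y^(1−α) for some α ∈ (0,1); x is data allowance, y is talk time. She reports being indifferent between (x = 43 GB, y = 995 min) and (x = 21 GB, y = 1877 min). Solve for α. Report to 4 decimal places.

α ≈ 0.4697

Set the two utilities equal: 43^α·995^(1−α) = 21^α·1877^(1−α).
Rearrange to (43/21)^α = (1877/995)^(1−α) and take logs: α·0.7166777 = (1−α)·0.6346873.
Thus α·(1.3513650) = 0.6346873, so α = 0.6346873/1.3513650 ≈ 0.4697.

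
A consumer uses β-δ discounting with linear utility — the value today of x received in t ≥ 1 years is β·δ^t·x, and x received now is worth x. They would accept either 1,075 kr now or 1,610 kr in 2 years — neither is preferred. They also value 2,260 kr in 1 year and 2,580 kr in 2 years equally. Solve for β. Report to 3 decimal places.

β ≈ 0.870

From the later pair, β·δ^1·2260 = β·δ^2·2580; dividing through, δ = 2260/2580 = 0.87597.
Substituting δ into 1075 = β·δ^2·1610: β = 1075/(1235.388) ≈ 0.870.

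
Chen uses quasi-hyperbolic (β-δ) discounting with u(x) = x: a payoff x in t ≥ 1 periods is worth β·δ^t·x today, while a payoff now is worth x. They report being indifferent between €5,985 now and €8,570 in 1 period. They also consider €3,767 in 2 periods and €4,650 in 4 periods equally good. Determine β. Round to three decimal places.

The second indifference involves only future payoffs, so β cancels: β·δ^2·3767 = β·δ^4·4650, giving δ^2 = 3767/4650 = 0.81011, so δ = 0.90006.
Substituting δ into 5985 = β·δ·8570: β = 5985/(7713.512) ≈ 0.776.

β ≈ 0.776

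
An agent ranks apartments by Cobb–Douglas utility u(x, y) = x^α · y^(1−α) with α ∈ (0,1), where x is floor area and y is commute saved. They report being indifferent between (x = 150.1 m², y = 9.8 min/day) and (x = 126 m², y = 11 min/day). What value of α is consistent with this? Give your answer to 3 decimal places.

The Cobb–Douglas utilities coincide, so 150.1^α·9.8^(1−α) = 126^α·11^(1−α).
(150.1/126)^α = (11/9.8)^(1−α); take logs: α·ln(150.1/126) = (1−α)·ln(11/9.8), i.e. α·0.175020 = (1−α)·0.115513.
Thus α·(0.290533) = 0.115513, so α = 0.115513/0.290533 ≈ 0.398.

α ≈ 0.398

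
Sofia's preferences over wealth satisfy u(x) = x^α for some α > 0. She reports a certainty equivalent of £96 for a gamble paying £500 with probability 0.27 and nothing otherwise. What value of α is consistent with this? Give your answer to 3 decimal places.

The lottery's expected utility is 0.27·u(500) + 0.73·u(0) = 0.27·500^α (since u(0) = 0 for α > 0).
Indifference: 96^α = 0.27·500^α, so (96/500)^α = 0.27.
Take logs: α = ln 0.27 / ln(96/500) ≈ 0.79341.

α ≈ 0.793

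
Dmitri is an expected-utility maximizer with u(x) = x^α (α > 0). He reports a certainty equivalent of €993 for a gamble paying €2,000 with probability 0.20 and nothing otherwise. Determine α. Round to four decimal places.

The lottery's expected utility is 0.20·u(2000) + 0.80·u(0) = 0.20·2000^α (since u(0) = 0 for α > 0).
Equating: 993^α = 0.20·2000^α, i.e. 0.4965^α = 0.20.
Taking logs: α·ln(993/2000) = ln(0.20), so α = -1.6094379 / -0.7001718 ≈ 2.2986.

α ≈ 2.2986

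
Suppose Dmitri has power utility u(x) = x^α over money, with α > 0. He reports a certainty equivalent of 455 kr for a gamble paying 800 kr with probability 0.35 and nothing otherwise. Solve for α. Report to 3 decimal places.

The lottery's expected utility is 0.35·u(800) + 0.65·u(0) = 0.35·800^α (since u(0) = 0 for α > 0).
Indifference: 455^α = 0.35·800^α, so (455/800)^α = 0.35.
Taking logs: α·ln(455/800) = ln(0.35), so α = -1.049822 / -0.564314 ≈ 1.860.

α ≈ 1.860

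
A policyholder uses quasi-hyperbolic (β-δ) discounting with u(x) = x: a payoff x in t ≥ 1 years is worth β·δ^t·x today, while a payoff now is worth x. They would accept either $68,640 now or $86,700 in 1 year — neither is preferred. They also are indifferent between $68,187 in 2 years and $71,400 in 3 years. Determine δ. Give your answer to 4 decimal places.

The second indifference involves only future payoffs, so β cancels: β·δ^2·68187 = β·δ^3·71400, giving δ = 68187/71400 = 0.95500.

δ ≈ 0.9550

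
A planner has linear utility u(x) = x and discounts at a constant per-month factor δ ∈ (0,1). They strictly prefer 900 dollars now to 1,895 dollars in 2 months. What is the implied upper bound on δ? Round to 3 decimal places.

δ < 0.689

The preference means 900 > δ^2·1895.
Hence δ^2 < 900/1895 = 0.47493, and x ↦ x^(1/2) is increasing on (0,∞).
δ < 0.47493^(1/2) = 0.689.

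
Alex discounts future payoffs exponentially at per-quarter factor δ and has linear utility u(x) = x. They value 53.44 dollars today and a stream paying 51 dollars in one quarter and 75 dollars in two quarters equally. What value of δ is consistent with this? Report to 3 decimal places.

δ ≈ 0.570

Present value of the stream is 51·δ + 75·δ². Indifference gives 51δ + 75δ² = 53.44.
So 75δ² + 51δ − 53.44 = 0.
The positive root is δ = [−51 + √(51² + 4·75·53.44)] / (2·75) = (−51 + 136.503)/150 ≈ 0.570.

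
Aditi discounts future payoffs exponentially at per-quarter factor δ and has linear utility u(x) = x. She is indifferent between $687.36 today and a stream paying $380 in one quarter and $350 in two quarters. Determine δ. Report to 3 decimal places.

Present value of the stream is 380·δ + 350·δ². Indifference gives 380δ + 350δ² = 687.36.
So 350δ² + 380δ − 687.36 = 0.
The positive root is δ = [−380 + √(380² + 4·350·687.36)] / (2·350) = (−380 + 1052.000)/700 ≈ 0.960.

δ ≈ 0.960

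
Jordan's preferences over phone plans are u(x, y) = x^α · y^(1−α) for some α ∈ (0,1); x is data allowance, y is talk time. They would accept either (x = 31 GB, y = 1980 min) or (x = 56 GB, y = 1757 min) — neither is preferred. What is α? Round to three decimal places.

α ≈ 0.168

Indifference: 31^α · 1980^(1−α) = 56^α · 1757^(1−α).
(31/56)^α = (1757/1980)^(1−α); take logs: α·ln(31/56) = (1−α)·ln(1757/1980), i.e. α·-0.591364 = (1−α)·-0.119489.
Thus α·(-0.710853) = -0.119489, so α = -0.119489/-0.710853 ≈ 0.168.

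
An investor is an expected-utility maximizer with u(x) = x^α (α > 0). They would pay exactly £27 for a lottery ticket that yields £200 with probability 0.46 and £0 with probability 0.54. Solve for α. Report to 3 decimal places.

Since u(0) = 0, the lottery's EU is 0.46·200^α.
Equating: 27^α = 0.46·200^α, i.e. 0.1350^α = 0.46.
Taking logs: α·ln(27/200) = ln(0.46), so α = -0.776529 / -2.002481 ≈ 0.388.

α ≈ 0.388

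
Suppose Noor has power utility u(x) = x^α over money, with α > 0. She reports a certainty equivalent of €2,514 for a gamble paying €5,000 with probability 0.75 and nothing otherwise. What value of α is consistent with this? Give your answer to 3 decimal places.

α ≈ 0.418

The lottery's expected utility is 0.75·u(5000) + 0.25·u(0) = 0.75·5000^α (since u(0) = 0 for α > 0).
Indifference: 2514^α = 0.75·5000^α, so (2514/5000)^α = 0.75.
Taking logs: α·ln(2514/5000) = ln(0.75), so α = -0.287682 / -0.687563 ≈ 0.418.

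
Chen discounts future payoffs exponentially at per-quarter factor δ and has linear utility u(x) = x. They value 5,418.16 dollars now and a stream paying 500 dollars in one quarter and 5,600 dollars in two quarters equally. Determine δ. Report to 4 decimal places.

δ ≈ 0.9400

The stream is worth 500δ + 5600δ² today, so 500δ + 5600δ² = 5418.16.
That is, 5600δ² + 500δ − 5418.16 = 0, a quadratic in δ.
δ = (−500 + √(500² + 4·5600·5418.16)) / (2·5600) = (−500 + √121616784.00) / 11200 ≈ 0.9400.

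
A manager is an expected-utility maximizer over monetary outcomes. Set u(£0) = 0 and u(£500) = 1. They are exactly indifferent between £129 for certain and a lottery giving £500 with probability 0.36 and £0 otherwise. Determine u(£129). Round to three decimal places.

By the standard-gamble method, u(£129) is just the indifference probability on the best outcome: 0.36.

0.360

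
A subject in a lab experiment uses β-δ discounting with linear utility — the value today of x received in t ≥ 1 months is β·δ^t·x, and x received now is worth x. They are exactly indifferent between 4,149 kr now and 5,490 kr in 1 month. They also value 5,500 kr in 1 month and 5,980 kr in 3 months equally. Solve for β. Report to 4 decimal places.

The second indifference involves only future payoffs, so β cancels: β·δ^1·5500 = β·δ^3·5980, giving δ^2 = 5500/5980 = 0.91973, so δ = 0.95903.
Now use the now-vs-future pair: 4149 = β·δ·5490 gives β = 4149/(0.95903·5490) ≈ 0.7880.

β ≈ 0.7880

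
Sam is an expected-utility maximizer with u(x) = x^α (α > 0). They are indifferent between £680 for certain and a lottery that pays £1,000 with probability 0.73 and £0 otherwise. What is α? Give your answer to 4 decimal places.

α ≈ 0.8160

Since u(0) = 0, the lottery's EU is 0.73·1000^α.
Setting u(680) equal to that: 680^α = 0.73·1000^α ⇒ (680/1000)^α = 0.73.
α = ln(0.73) / ln(680/1000) = -0.3147107/-0.3856625 ≈ 0.8160.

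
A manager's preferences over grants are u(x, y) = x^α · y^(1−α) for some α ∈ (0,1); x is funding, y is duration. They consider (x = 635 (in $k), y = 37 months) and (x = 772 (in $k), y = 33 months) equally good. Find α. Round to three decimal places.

Set the two utilities equal: 635^α·37^(1−α) = 772^α·33^(1−α).
Taking logs: α·ln 635 + (1−α)·ln 37 = α·ln 772 + (1−α)·ln 33, i.e. α·-0.195360 = (1−α)·-0.114410.
With A = -0.195360 and B = -0.114410: α·A = (1−α)·B, so α = B/(A+B) = -0.114410/-0.309770 ≈ 0.369.

α ≈ 0.369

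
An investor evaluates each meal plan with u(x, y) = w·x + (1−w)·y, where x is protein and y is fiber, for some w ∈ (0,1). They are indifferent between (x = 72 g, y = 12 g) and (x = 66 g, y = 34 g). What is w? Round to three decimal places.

Equating utilities: w·72 + (1−w)·12 = w·66 + (1−w)·34.
Collecting terms: w·6 = (1−w)·22.
So w/(1−w) = 22/6 = 3.6667, giving w = 22/(6+22) = 0.786.

w = 0.786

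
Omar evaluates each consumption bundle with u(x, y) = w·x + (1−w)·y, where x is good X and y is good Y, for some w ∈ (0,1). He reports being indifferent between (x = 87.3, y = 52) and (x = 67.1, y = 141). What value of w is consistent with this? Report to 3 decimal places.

Equating utilities: w·87.3 + (1−w)·52 = w·67.1 + (1−w)·141.
Collecting terms: w·20.2 = (1−w)·89.
So w/(1−w) = 89/20.2 = 4.4059, giving w = 89/(20.2+89) = 0.815.

w = 0.815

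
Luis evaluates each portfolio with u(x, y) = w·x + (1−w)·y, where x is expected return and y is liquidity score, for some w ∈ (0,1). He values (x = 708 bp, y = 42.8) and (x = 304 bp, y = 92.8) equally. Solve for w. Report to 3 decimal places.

Equating utilities: w·708 + (1−w)·42.8 = w·304 + (1−w)·92.8.
w·(708−304) = (1−w)·(92.8−42.8), i.e. w·404 = (1−w)·50.
So w/(1−w) = 50/404 = 0.1238, giving w = 50/(404+50) = 0.110.

w = 0.110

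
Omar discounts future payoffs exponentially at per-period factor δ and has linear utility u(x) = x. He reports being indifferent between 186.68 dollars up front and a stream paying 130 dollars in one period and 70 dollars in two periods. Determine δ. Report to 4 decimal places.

Present value of the stream is 130·δ + 70·δ². Indifference gives 130δ + 70δ² = 186.68.
Rearranged: 70δ² + 130δ − 186.68 = 0.
The positive root is δ = [−130 + √(130² + 4·70·186.68)] / (2·70) = (−130 + 263.003)/140 ≈ 0.9500.

δ ≈ 0.9500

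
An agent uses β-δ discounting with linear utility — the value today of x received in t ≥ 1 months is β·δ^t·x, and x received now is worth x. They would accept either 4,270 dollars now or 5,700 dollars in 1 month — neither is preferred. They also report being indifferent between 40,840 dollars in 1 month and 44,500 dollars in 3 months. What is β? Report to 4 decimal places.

β ≈ 0.7820

The second indifference involves only future payoffs, so β cancels: β·δ^1·40840 = β·δ^3·44500, giving δ^2 = 40840/44500 = 0.91775, so δ = 0.95799.
The first indifference: 4270 = β·δ·5700, so β = 4270/(δ·5700) = 4270/(0.95799·5700) ≈ 0.7820.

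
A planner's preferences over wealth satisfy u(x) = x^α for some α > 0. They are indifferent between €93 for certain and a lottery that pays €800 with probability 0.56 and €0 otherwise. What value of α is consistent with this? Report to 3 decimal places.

EU(lottery) = 0.56·800^α + 0.44·0 = 0.56·800^α.
Setting u(93) equal to that: 93^α = 0.56·800^α ⇒ (93/800)^α = 0.56.
Take logs: α = ln 0.56 / ln(93/800) ≈ 0.26943.

α ≈ 0.269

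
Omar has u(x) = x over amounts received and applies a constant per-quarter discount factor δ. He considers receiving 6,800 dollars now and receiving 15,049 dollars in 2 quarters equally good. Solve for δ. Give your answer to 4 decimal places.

δ ≈ 0.6722

Equating discounted utilities: u(6800) = δ^2·u(15049) ⇒ δ^2 = u(6800)/u(15049).
With u(x) = x: δ^2 = 6800/15049 = 0.45186.
Taking the square root: δ = 0.45186^(1/2) ≈ 0.6722.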